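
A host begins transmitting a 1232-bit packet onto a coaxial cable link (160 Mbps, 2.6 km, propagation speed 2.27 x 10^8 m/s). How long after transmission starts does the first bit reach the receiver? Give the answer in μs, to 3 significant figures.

11.5 μs

First bit experiences only propagation delay: d/s = 2600/227000000 = 11.5 μs.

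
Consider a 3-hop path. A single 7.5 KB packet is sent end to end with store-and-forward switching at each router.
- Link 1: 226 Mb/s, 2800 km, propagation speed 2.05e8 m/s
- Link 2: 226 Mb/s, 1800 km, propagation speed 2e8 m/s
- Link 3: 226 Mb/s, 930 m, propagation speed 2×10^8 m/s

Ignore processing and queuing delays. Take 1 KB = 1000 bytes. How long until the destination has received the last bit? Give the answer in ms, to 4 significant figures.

23.46 ms

L = 60000 bits.
Transmission delay per hop = L/R = 60000/226000000 = 0.265487 ms; 3 hops → 0.79646 ms.
Propagation delays (d/s per hop): 13.6585, 9, 0.00465 ms; sum = 22.6632 ms.
End-to-end = 23.46 ms.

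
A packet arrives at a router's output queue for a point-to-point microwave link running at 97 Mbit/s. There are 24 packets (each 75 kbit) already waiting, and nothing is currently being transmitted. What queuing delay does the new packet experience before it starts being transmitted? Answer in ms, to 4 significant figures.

18.56 ms

Each queued packet: L/R = 75000/97000000 = 0.773196 ms.
24 queued → 18.5567 ms.
Queuing delay = 18.56 ms.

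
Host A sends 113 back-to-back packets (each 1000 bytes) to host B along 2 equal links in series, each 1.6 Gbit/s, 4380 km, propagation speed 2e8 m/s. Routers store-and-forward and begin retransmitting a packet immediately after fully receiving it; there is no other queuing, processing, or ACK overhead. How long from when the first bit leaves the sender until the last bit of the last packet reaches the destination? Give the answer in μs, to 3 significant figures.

Per-hop transmission t_tx = L/R = 8000/1600000000 = 5 μs.
Per-hop propagation t_prop = 4380000/200000000 = 21900 μs.
Pipeline fill: first packet needs 2·t_tx to clear all hops; remaining 112 packets each add one t_tx.
Total = (2+113-1)·t_tx + 2·t_prop = 114·5 + 2·21900 = 44400 μs.

44400 μs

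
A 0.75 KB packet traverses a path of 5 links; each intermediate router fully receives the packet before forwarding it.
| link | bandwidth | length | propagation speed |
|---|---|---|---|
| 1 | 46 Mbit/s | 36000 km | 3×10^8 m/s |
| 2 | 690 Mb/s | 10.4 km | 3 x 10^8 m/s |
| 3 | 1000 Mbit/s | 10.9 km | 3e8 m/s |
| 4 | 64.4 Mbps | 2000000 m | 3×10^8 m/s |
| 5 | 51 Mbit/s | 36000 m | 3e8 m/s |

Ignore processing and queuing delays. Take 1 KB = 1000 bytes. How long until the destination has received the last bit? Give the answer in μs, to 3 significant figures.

127000 μs

L = 6000 bits.
Transmission delays (L/R per hop): 130.435, 8.69565, 6, 93.1677, 117.647 μs; sum = 355.945 μs.
Propagation delays (d/s per hop): 120000, 34.6667, 36.3333, 6666.67, 120 μs; sum = 126858 μs.
End-to-end = 127000 μs.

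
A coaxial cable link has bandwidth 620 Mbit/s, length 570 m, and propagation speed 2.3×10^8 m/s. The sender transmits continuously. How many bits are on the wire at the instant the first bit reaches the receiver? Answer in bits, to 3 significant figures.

1540 bits

Propagation delay = 570 / 2.3e+08 = 2.47826e-06 s.
BDP = R × t_prop = 620000000 × 2.47826e-06 = 1536.52 bits.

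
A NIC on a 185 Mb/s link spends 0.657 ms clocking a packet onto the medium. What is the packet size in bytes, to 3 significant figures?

L = R × t_tx = 185000000 b/s × 0.000657 s = 121545 bits.
In bytes: 121545 / 8 = 15200 bytes.

15200 bytes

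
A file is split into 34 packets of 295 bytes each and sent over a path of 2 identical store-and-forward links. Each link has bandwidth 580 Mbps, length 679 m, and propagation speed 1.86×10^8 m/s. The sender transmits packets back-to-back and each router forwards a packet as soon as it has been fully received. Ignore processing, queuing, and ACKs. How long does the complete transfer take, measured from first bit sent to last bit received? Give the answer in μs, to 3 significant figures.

Per-hop transmission t_tx = L/R = 2360/580000000 = 4.06897 μs.
Per-hop propagation t_prop = 679/186000000 = 3.65054 μs.
Pipeline fill: first packet needs 2·t_tx to clear all hops; remaining 33 packets each add one t_tx.
Total = (2+34-1)·t_tx + 2·t_prop = 35·4.06897 + 2·3.65054 = 150 μs.

150 μs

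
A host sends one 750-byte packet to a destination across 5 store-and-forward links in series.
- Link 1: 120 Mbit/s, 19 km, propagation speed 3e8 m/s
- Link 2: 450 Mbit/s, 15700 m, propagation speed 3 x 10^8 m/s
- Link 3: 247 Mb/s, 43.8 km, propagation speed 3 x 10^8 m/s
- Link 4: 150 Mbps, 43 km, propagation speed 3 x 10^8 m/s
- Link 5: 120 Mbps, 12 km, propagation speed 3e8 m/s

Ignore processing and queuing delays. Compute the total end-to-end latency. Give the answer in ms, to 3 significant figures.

L = 750 × 8 = 6000 bits.
Transmission delays (L/R per hop): 0.05, 0.0133333, 0.0242915, 0.04, 0.05 ms; sum = 0.177625 ms.
Propagation delays (d/s per hop): 0.0633333, 0.0523333, 0.146, 0.143333, 0.04 ms; sum = 0.445 ms.
End-to-end = 0.623 ms.

0.623 ms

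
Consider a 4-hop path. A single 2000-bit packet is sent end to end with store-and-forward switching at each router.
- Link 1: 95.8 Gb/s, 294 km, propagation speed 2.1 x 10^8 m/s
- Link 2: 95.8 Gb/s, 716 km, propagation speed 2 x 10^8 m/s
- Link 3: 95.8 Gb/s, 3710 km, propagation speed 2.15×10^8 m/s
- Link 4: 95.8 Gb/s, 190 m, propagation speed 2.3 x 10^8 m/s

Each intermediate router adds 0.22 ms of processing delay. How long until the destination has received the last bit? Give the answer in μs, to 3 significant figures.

22900 μs

Transmission delay per hop = L/R = 2000/95800000000 = 0.0208768 μs; 4 hops → 0.0835073 μs.
Propagation delays (d/s per hop): 1400, 3580, 17255.8, 0.826087 μs; sum = 22236.6 μs.
Processing at 3 router(s): 3 × 0.22 ms = 660 μs.
End-to-end = 22900 μs.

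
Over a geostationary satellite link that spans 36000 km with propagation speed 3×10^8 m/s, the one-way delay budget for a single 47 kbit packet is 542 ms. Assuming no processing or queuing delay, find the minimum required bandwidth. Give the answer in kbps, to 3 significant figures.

Propagation delay = 36000000 / 300000000 = 120 ms.
Transmission budget = 542 − 120 = 422 ms.
R ≥ L / t_tx = 47000 bits / 0.422 s = 111 kbps.

111 kbps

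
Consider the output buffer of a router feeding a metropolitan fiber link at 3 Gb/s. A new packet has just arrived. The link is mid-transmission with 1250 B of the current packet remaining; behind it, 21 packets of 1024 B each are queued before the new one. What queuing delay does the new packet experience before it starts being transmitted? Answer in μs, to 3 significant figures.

Each queued packet: L/R = 8192/3000000000 = 2.73067 μs.
21 queued → 57.344 μs.
Plus remaining 10000 bits of current packet: 3.33333 μs.
Queuing delay = 60.7 μs.

60.7 μs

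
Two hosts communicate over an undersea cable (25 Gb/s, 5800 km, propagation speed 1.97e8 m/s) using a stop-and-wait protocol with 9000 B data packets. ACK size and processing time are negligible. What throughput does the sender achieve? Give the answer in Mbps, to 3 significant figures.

1.22 Mbps

t_tx = L/R = 72000/25000000000 = 2.88e-06 s.
t_prop = 5800000/197000000 = 0.0294416 s; RTT = 0.0588832 s.
Cycle = t_tx + RTT = 0.0588861 s.
Throughput = L / cycle = 72000 / 0.0588861 = 1.22 Mbps.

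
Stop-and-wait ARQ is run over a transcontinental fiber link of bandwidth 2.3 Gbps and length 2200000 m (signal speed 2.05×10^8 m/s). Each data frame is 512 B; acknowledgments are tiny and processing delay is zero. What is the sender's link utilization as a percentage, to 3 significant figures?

0.00830 %

t_tx = L/R = 4096/2300000000 = 1.78087e-06 s.
t_prop = 2200000/2.05e+08 = 0.0107317 s; RTT = 0.0214634 s.
Cycle = t_tx + RTT = 0.0214652 s.
Utilization = t_tx / cycle = 1.78087e-06/0.0214652 = 0.00830 %.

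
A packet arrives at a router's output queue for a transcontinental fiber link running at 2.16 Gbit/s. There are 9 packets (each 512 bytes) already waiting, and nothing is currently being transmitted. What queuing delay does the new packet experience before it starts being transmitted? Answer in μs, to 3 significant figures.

17.1 μs

Each queued packet: L/R = 4096/2160000000 = 1.8963 μs.
9 queued → 17.0667 μs.
Queuing delay = 17.1 μs.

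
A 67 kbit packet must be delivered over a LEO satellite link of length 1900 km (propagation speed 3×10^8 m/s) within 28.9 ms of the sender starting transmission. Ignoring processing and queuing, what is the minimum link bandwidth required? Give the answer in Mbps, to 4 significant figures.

2.969 Mbps

Propagation delay = 1900000 / 300000000 = 6.33333 ms.
Transmission budget = 28.9 − 6.33333 = 22.5667 ms.
R ≥ L / t_tx = 67000 bits / 0.0225667 s = 2.969 Mbps.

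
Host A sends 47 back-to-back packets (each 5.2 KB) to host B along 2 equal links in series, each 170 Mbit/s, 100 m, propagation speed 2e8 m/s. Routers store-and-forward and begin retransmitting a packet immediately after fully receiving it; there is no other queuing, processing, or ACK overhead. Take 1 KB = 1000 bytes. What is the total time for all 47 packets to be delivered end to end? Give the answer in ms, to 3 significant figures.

11.7 ms

Per-hop transmission t_tx = L/R = 41600/170000000 = 0.244706 ms.
Per-hop propagation t_prop = 100/200000000 = 0.0005 ms.
Pipeline fill: first packet needs 2·t_tx to clear all hops; remaining 46 packets each add one t_tx.
Total = (2+47-1)·t_tx + 2·t_prop = 48·0.244706 + 2·0.0005 = 11.7 ms.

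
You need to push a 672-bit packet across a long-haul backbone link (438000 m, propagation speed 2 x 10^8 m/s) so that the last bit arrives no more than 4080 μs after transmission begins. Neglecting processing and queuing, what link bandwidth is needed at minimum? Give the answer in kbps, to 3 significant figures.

356 kbps

Propagation delay = 438000 / 200000000 = 2190 μs.
Transmission budget = 4080 − 2190 = 1890 μs.
R ≥ L / t_tx = 672 bits / 0.00189 s = 356 kbps.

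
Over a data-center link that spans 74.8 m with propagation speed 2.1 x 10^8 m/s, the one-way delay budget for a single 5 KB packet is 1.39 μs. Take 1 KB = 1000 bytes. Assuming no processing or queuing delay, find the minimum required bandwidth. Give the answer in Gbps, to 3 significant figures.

L = 40000 bits.
Propagation delay = 74.8 / 210000000 = 0.35619 μs.
Transmission budget = 1.39 − 0.35619 = 1.03381 μs.
R ≥ L / t_tx = 40000 bits / 1.03381e-06 s = 38.7 Gbps.

38.7 Gbps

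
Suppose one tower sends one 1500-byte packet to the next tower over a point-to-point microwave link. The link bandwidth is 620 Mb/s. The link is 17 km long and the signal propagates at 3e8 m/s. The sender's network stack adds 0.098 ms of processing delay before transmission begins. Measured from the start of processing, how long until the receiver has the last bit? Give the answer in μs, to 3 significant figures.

174 μs

L = 1500 × 8 = 12000 bits.
Transmission delay = L/R = 12000 / 620000000 = 19.3548 μs.
Propagation delay = d/s = 17000 m / 300000000 m/s = 56.6667 μs.
Plus processing delay 0.098 ms = 98 μs.
Total = 174 μs.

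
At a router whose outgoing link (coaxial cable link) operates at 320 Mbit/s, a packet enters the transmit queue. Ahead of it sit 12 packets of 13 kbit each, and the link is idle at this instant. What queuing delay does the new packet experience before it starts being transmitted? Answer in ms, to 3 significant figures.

Each queued packet: L/R = 13000/320000000 = 0.040625 ms.
12 queued → 0.4875 ms.
Queuing delay = 0.488 ms.

0.488 ms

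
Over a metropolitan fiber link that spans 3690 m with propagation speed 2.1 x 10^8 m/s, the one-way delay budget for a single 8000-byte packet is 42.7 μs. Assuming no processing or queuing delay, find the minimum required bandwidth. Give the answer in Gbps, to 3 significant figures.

L = 64000 bits.
Propagation delay = 3690 / 210000000 = 17.5714 μs.
Transmission budget = 42.7 − 17.5714 = 25.1286 μs.
R ≥ L / t_tx = 64000 bits / 2.51286e-05 s = 2.55 Gbps.

2.55 Gbps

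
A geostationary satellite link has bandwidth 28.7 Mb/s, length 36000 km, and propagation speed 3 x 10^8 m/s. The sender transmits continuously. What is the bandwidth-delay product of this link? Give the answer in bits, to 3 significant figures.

Propagation delay = 36000000 / 300000000 = 0.12 s.
BDP = R × t_prop = 28700000 × 0.12 = 3444000 bits.

3440000 bits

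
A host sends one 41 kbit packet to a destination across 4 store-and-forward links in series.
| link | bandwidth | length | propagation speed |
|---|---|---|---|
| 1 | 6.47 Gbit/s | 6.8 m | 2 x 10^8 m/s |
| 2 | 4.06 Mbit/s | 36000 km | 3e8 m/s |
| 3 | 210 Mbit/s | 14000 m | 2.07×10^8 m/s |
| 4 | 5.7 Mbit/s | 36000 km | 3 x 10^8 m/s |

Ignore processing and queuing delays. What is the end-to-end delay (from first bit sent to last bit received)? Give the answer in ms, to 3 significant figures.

L = 41000 bits.
Transmission delays (L/R per hop): 0.00633694, 10.0985, 0.195238, 7.19298 ms; sum = 17.4931 ms.
Propagation delays (d/s per hop): 3.4e-05, 120, 0.0676329, 120 ms; sum = 240.068 ms.
End-to-end = 258 ms.

258 ms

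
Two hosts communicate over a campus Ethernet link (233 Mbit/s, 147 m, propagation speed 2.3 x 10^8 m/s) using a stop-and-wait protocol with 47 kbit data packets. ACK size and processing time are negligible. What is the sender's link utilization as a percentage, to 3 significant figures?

99.4 %

t_tx = L/R = 47000/233000000 = 0.000201717 s.
t_prop = 147/2.3e+08 = 6.3913e-07 s; RTT = 1.27826e-06 s.
Cycle = t_tx + RTT = 0.000202995 s.
Utilization = t_tx / cycle = 0.000201717/0.000202995 = 99.4 %.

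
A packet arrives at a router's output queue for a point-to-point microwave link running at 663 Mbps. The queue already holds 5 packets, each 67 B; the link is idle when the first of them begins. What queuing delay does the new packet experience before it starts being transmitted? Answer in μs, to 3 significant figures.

Each queued packet: L/R = 536/663000000 = 0.808446 μs.
5 queued → 4.04223 μs.
Queuing delay = 4.04 μs.

4.04 μs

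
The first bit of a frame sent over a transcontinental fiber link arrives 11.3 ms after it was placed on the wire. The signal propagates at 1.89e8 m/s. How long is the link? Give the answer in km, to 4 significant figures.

d = s × t_prop = 189000000 × 0.0113 = 2136 km.

2136 km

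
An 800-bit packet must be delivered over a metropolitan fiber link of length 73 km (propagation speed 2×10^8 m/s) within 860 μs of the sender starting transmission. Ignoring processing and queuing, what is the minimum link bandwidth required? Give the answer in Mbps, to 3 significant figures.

1.62 Mbps

Propagation delay = 73000 / 200000000 = 365 μs.
Transmission budget = 860 − 365 = 495 μs.
R ≥ L / t_tx = 800 bits / 0.000495 s = 1.62 Mbps.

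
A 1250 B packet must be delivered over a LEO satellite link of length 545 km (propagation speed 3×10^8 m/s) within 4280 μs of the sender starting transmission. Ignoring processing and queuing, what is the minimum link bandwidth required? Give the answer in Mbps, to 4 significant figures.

L = 10000 bits.
Propagation delay = 545000 / 300000000 = 1816.67 μs.
Transmission budget = 4280 − 1816.67 = 2463.33 μs.
R ≥ L / t_tx = 10000 bits / 0.00246333 s = 4.060 Mbps.

4.060 Mbps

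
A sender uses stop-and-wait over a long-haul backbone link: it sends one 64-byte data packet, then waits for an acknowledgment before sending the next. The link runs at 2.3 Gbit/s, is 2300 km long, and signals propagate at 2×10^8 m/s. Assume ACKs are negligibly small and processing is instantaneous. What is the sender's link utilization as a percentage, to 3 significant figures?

0.000968 %

t_tx = L/R = 512/2300000000 = 2.22609e-07 s.
t_prop = 2300000/200000000 = 0.0115 s; RTT = 0.023 s.
Cycle = t_tx + RTT = 0.0230002 s.
Utilization = t_tx / cycle = 2.22609e-07/0.0230002 = 0.000968 %.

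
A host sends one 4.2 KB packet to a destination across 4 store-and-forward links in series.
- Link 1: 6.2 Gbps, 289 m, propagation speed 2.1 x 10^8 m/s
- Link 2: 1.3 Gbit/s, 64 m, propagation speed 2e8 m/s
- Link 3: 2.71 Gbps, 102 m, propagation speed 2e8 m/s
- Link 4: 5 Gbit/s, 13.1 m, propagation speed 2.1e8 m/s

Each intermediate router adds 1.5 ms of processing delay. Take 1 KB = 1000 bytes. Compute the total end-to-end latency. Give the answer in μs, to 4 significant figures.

4553 μs

L = 33600 bits.
Transmission delays (L/R per hop): 5.41935, 25.8462, 12.3985, 6.72 μs; sum = 50.384 μs.
Propagation delays (d/s per hop): 1.37619, 0.32, 0.51, 0.062381 μs; sum = 2.26857 μs.
Processing at 3 router(s): 3 × 1.5 ms = 4500 μs.
End-to-end = 4553 μs.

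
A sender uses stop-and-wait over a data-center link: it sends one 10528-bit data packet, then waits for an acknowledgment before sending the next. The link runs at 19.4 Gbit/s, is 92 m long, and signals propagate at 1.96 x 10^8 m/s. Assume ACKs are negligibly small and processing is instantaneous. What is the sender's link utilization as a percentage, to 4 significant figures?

36.63 %

t_tx = L/R = 10528/19400000000 = 5.4268e-07 s.
t_prop = 92/196000000 = 4.69388e-07 s; RTT = 9.38776e-07 s.
Cycle = t_tx + RTT = 1.48146e-06 s.
Utilization = t_tx / cycle = 5.4268e-07/1.48146e-06 = 36.63 %.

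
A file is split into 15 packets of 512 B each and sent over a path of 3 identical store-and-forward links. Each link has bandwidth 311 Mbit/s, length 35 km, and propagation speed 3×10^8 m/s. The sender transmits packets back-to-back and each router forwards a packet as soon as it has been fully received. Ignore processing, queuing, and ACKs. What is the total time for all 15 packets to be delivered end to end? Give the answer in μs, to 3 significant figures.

Per-hop transmission t_tx = L/R = 4096/311000000 = 13.1704 μs.
Per-hop propagation t_prop = 35000/300000000 = 116.667 μs.
Pipeline fill: first packet needs 3·t_tx to clear all hops; remaining 14 packets each add one t_tx.
Total = (3+15-1)·t_tx + 3·t_prop = 17·13.1704 + 3·116.667 = 574 μs.

574 μs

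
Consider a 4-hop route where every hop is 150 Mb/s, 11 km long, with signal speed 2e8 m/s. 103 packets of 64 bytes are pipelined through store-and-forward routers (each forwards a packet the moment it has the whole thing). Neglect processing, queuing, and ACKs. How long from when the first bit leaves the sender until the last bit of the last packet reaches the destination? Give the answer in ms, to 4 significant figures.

Per-hop transmission t_tx = L/R = 512/150000000 = 0.00341333 ms.
Per-hop propagation t_prop = 11000/200000000 = 0.055 ms.
Pipeline fill: first packet needs 4·t_tx to clear all hops; remaining 102 packets each add one t_tx.
Total = (4+103-1)·t_tx + 4·t_prop = 106·0.00341333 + 4·0.055 = 0.5818 ms.

0.5818 ms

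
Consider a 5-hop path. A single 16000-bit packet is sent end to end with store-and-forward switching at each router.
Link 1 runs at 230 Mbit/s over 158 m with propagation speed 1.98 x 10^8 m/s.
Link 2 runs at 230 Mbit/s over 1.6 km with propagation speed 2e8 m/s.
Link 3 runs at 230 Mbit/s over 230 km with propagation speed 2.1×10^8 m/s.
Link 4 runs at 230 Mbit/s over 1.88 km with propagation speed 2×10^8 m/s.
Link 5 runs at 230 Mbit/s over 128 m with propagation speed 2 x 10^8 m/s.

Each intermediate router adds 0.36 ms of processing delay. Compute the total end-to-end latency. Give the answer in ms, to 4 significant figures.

Transmission delay per hop = L/R = 16000/230000000 = 0.0695652 ms; 5 hops → 0.347826 ms.
Propagation delays (d/s per hop): 0.00079798, 0.008, 1.09524, 0.0094, 0.00064 ms; sum = 1.11408 ms.
Processing at 4 router(s): 4 × 0.36 ms = 1.44 ms.
End-to-end = 2.902 ms.

2.902 ms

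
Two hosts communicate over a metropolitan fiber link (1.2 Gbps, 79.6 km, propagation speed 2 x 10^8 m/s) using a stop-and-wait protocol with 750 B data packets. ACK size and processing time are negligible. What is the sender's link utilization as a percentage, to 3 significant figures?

t_tx = L/R = 6000/1200000000 = 5e-06 s.
t_prop = 79600/200000000 = 0.000398 s; RTT = 0.000796 s.
Cycle = t_tx + RTT = 0.000801 s.
Utilization = t_tx / cycle = 5e-06/0.000801 = 0.624 %.

0.624 %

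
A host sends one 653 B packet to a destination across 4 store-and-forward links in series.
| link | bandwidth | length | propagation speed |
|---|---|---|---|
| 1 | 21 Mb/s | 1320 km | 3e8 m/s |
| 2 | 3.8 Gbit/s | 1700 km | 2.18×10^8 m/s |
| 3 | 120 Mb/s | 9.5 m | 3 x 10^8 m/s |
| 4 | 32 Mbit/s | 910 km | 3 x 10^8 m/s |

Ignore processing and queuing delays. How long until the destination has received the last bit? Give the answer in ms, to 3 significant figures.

15.7 ms

L = 653 × 8 = 5224 bits.
Transmission delays (L/R per hop): 0.248762, 0.00137474, 0.0435333, 0.16325 ms; sum = 0.45692 ms.
Propagation delays (d/s per hop): 4.4, 7.79817, 3.16667e-05, 3.03333 ms; sum = 15.2315 ms.
End-to-end = 15.7 ms.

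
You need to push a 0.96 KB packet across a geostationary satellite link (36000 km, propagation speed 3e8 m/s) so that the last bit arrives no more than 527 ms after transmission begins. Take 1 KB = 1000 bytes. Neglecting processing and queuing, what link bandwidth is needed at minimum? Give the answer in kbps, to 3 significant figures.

18.9 kbps

L = 7680 bits.
Propagation delay = 36000000 / 300000000 = 120 ms.
Transmission budget = 527 − 120 = 407 ms.
R ≥ L / t_tx = 7680 bits / 0.407 s = 18.9 kbps.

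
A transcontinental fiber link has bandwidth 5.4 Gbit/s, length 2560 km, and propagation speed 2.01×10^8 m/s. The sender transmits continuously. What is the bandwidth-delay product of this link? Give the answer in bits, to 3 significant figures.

Propagation delay = 2560000 / 2.01e+08 = 0.0127363 s.
BDP = R × t_prop = 5400000000 × 0.0127363 = 68776100 bits.

68800000 bits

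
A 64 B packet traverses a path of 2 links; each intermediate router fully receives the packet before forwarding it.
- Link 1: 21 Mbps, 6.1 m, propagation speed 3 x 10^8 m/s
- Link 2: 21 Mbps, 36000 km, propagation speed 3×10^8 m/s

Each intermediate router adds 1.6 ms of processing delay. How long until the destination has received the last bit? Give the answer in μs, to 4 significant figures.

121600 μs

L = 64 × 8 = 512 bits.
Transmission delay per hop = L/R = 512/21000000 = 24.381 μs; 2 hops → 48.7619 μs.
Propagation delays (d/s per hop): 0.0203333, 120000 μs; sum = 120000 μs.
Processing at 1 router(s): 1 × 1.6 ms = 1600 μs.
End-to-end = 121600 μs.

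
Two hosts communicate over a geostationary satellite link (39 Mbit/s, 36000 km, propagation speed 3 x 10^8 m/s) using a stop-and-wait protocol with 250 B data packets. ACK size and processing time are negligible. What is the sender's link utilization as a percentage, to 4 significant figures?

0.02136 %

t_tx = L/R = 2000/39000000 = 5.12821e-05 s.
t_prop = 36000000/300000000 = 0.12 s; RTT = 0.24 s.
Cycle = t_tx + RTT = 0.240051 s.
Utilization = t_tx / cycle = 5.12821e-05/0.240051 = 0.02136 %.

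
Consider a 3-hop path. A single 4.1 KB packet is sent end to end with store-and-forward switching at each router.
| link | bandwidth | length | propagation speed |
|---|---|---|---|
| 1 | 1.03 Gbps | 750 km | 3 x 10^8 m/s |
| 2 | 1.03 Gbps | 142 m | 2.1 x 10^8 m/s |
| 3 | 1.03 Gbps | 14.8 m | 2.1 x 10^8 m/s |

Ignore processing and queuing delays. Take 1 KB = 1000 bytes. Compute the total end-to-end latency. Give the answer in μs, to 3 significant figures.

L = 32800 bits.
Transmission delay per hop = L/R = 32800/1030000000 = 31.8447 μs; 3 hops → 95.534 μs.
Propagation delays (d/s per hop): 2500, 0.67619, 0.0704762 μs; sum = 2500.75 μs.
End-to-end = 2600 μs.

2600 μs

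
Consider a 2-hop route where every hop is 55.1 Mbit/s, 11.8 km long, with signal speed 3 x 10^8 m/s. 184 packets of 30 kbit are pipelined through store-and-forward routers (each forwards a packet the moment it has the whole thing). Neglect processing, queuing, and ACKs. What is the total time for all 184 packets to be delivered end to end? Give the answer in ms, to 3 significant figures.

101 ms

Per-hop transmission t_tx = L/R = 30000/55100000 = 0.544465 ms.
Per-hop propagation t_prop = 11800/300000000 = 0.0393333 ms.
Pipeline fill: first packet needs 2·t_tx to clear all hops; remaining 183 packets each add one t_tx.
Total = (2+184-1)·t_tx + 2·t_prop = 185·0.544465 + 2·0.0393333 = 101 ms.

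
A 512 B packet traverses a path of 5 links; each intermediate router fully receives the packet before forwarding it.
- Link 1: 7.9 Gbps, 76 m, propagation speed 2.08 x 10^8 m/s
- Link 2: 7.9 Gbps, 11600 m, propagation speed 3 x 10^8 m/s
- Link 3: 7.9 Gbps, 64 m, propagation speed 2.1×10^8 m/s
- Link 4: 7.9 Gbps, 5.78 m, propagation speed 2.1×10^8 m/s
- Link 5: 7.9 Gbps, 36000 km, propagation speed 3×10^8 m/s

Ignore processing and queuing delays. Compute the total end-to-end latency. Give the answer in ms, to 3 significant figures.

L = 512 × 8 = 4096 bits.
Transmission delay per hop = L/R = 4096/7900000000 = 0.000518481 ms; 5 hops → 0.00259241 ms.
Propagation delays (d/s per hop): 0.000365385, 0.0386667, 0.000304762, 2.75238e-05, 120 ms; sum = 120.039 ms.
End-to-end = 120 ms.

120 ms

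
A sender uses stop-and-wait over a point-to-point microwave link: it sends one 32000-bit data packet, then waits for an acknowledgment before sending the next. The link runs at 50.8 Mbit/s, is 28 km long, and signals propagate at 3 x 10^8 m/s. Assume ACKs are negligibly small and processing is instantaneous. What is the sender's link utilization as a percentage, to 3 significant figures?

t_tx = L/R = 32000/50800000 = 0.000629921 s.
t_prop = 28000/300000000 = 9.33333e-05 s; RTT = 0.000186667 s.
Cycle = t_tx + RTT = 0.000816588 s.
Utilization = t_tx / cycle = 0.000629921/0.000816588 = 77.1 %.

77.1 %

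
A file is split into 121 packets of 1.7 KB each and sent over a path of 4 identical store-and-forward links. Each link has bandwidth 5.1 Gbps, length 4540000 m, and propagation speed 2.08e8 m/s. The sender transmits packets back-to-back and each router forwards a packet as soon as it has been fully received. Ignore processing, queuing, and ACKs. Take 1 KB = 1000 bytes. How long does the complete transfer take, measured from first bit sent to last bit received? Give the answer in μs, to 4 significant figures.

87640 μs

Per-hop transmission t_tx = L/R = 13600/5100000000 = 2.66667 μs.
Per-hop propagation t_prop = 4540000/208000000 = 21826.9 μs.
Pipeline fill: first packet needs 4·t_tx to clear all hops; remaining 120 packets each add one t_tx.
Total = (4+121-1)·t_tx + 4·t_prop = 124·2.66667 + 4·21826.9 = 87640 μs.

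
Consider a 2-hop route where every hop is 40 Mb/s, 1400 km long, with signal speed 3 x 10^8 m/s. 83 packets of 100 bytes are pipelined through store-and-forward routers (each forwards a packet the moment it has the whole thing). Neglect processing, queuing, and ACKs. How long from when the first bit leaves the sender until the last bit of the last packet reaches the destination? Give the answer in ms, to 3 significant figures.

11.0 ms

Per-hop transmission t_tx = L/R = 800/40000000 = 0.02 ms.
Per-hop propagation t_prop = 1400000/300000000 = 4.66667 ms.
Pipeline fill: first packet needs 2·t_tx to clear all hops; remaining 82 packets each add one t_tx.
Total = (2+83-1)·t_tx + 2·t_prop = 84·0.02 + 2·4.66667 = 11.0 ms.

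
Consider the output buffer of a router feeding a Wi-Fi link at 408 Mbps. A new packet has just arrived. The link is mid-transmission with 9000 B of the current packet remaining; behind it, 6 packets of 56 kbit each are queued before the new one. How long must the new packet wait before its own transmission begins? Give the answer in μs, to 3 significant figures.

Each queued packet: L/R = 56000/408000000 = 137.255 μs.
6 queued → 823.529 μs.
Plus remaining 72000 bits of current packet: 176.471 μs.
Queuing delay = 1000 μs.

1000 μs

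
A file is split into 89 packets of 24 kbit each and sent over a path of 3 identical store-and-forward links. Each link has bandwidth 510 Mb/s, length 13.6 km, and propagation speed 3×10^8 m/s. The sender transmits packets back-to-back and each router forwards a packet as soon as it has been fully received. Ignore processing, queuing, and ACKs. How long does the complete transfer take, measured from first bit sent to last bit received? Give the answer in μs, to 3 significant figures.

Per-hop transmission t_tx = L/R = 24000/510000000 = 47.0588 μs.
Per-hop propagation t_prop = 13600/300000000 = 45.3333 μs.
Pipeline fill: first packet needs 3·t_tx to clear all hops; remaining 88 packets each add one t_tx.
Total = (3+89-1)·t_tx + 3·t_prop = 91·47.0588 + 3·45.3333 = 4420 μs.

4420 μs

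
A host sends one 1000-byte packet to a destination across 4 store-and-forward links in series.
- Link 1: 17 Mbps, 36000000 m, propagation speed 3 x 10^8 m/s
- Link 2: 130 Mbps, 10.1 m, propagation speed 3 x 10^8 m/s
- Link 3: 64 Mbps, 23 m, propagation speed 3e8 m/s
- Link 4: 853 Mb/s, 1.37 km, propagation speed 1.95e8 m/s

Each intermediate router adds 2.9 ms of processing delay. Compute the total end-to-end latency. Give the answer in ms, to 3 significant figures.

129 ms

L = 1000 × 8 = 8000 bits.
Transmission delays (L/R per hop): 0.470588, 0.0615385, 0.125, 0.00937866 ms; sum = 0.666505 ms.
Propagation delays (d/s per hop): 120, 3.36667e-05, 7.66667e-05, 0.00702564 ms; sum = 120.007 ms.
Processing at 3 router(s): 3 × 2.9 ms = 8.7 ms.
End-to-end = 129 ms.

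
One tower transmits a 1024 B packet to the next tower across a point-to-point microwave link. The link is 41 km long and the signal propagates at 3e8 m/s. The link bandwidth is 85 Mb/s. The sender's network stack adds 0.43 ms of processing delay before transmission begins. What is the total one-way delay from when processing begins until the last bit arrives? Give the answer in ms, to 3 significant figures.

L = 1024 × 8 = 8192 bits.
Transmission delay = L/R = 8192 / 85000000 = 0.0963765 ms.
Propagation delay = d/s = 41000 m / 300000000 m/s = 0.136667 ms.
Plus processing delay 0.43 ms = 0.43 ms.
Total = 0.663 ms.

0.663 ms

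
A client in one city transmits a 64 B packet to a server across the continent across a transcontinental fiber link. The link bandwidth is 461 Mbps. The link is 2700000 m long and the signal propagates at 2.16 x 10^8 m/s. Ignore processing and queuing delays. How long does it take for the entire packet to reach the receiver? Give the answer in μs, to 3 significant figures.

L = 64 × 8 = 512 bits.
Transmission delay = L/R = 512 / 461000000 = 1.11063 μs.
Propagation delay = d/s = 2700000 m / 216000000 m/s = 12500 μs.
Total = 12500 μs.

12500 μs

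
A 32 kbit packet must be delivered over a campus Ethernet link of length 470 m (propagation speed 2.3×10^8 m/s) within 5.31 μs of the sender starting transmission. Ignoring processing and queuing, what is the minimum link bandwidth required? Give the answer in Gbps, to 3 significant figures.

9.80 Gbps

Propagation delay = 470 / 2.3e+08 = 2.04348 μs.
Transmission budget = 5.31 − 2.04348 = 3.26652 μs.
R ≥ L / t_tx = 32000 bits / 3.26652e-06 s = 9.80 Gbps.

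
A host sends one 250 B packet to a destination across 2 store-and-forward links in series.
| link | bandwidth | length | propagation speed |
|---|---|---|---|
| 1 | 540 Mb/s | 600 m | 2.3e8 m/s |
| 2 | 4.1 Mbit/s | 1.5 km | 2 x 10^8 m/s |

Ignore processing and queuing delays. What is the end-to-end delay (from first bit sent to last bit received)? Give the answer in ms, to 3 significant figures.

L = 250 × 8 = 2000 bits.
Transmission delays (L/R per hop): 0.0037037, 0.487805 ms; sum = 0.491509 ms.
Propagation delays (d/s per hop): 0.0026087, 0.0075 ms; sum = 0.0101087 ms.
End-to-end = 0.502 ms.

0.502 ms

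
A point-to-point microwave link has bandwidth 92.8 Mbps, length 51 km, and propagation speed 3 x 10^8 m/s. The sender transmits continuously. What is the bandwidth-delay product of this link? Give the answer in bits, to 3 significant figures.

Propagation delay = 51000 / 300000000 = 0.00017 s.
BDP = R × t_prop = 92800000 × 0.00017 = 15776 bits.

15800 bits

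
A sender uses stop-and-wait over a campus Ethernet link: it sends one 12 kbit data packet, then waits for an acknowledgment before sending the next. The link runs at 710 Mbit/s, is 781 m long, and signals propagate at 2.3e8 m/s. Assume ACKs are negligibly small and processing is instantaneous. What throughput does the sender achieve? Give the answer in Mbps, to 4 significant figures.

506.5 Mbps

t_tx = L/R = 12000/710000000 = 1.69014e-05 s.
t_prop = 781/2.3e+08 = 3.39565e-06 s; RTT = 6.7913e-06 s.
Cycle = t_tx + RTT = 2.36927e-05 s.
Throughput = L / cycle = 12000 / 2.36927e-05 = 506.5 Mbps.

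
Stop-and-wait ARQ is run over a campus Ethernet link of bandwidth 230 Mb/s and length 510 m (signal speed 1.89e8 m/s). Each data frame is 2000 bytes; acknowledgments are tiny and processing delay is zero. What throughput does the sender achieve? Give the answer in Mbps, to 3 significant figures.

213 Mbps

t_tx = L/R = 16000/230000000 = 6.95652e-05 s.
t_prop = 510/189000000 = 2.69841e-06 s; RTT = 5.39683e-06 s.
Cycle = t_tx + RTT = 7.4962e-05 s.
Throughput = L / cycle = 16000 / 7.4962e-05 = 213 Mbps.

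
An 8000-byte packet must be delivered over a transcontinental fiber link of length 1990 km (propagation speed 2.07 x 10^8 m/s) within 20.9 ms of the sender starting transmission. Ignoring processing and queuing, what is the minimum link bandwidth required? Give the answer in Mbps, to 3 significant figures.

5.67 Mbps

L = 64000 bits.
Propagation delay = 1990000 / 2.07e+08 = 9.61353 ms.
Transmission budget = 20.9 − 9.61353 = 11.2865 ms.
R ≥ L / t_tx = 64000 bits / 0.0112865 s = 5.67 Mbps.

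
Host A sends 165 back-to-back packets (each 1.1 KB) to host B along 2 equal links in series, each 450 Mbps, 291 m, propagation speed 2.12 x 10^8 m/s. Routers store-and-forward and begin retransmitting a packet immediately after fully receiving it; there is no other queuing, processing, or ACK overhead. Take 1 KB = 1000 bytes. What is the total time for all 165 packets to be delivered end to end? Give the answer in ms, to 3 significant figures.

Per-hop transmission t_tx = L/R = 8800/450000000 = 0.0195556 ms.
Per-hop propagation t_prop = 291/212000000 = 0.00137264 ms.
Pipeline fill: first packet needs 2·t_tx to clear all hops; remaining 164 packets each add one t_tx.
Total = (2+165-1)·t_tx + 2·t_prop = 166·0.0195556 + 2·0.00137264 = 3.25 ms.

3.25 ms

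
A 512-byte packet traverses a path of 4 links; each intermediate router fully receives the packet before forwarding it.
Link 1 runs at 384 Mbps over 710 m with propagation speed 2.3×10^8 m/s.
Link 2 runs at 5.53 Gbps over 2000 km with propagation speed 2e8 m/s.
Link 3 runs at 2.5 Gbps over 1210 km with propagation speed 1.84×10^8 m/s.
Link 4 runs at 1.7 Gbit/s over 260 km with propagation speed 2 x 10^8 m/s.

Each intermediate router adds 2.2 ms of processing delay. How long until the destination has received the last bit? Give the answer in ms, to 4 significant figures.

24.49 ms

L = 512 × 8 = 4096 bits.
Transmission delays (L/R per hop): 0.0106667, 0.000740687, 0.0016384, 0.00240941 ms; sum = 0.0154552 ms.
Propagation delays (d/s per hop): 0.00308696, 10, 6.57609, 1.3 ms; sum = 17.8792 ms.
Processing at 3 router(s): 3 × 2.2 ms = 6.6 ms.
End-to-end = 24.49 ms.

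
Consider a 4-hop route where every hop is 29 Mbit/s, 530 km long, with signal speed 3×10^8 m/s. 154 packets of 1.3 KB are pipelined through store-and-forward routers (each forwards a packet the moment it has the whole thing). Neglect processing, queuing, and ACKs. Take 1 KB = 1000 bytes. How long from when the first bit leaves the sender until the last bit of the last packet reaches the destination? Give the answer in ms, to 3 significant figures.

63.4 ms

Per-hop transmission t_tx = L/R = 10400/29000000 = 0.358621 ms.
Per-hop propagation t_prop = 530000/300000000 = 1.76667 ms.
Pipeline fill: first packet needs 4·t_tx to clear all hops; remaining 153 packets each add one t_tx.
Total = (4+154-1)·t_tx + 4·t_prop = 157·0.358621 + 4·1.76667 = 63.4 ms.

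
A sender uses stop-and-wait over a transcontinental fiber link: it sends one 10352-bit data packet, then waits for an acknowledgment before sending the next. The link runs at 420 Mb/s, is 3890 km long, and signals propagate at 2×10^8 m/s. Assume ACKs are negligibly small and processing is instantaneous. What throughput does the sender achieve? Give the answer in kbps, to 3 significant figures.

t_tx = L/R = 10352/420000000 = 2.46476e-05 s.
t_prop = 3890000/200000000 = 0.01945 s; RTT = 0.0389 s.
Cycle = t_tx + RTT = 0.0389246 s.
Throughput = L / cycle = 10352 / 0.0389246 = 266 kbps.

266 kbps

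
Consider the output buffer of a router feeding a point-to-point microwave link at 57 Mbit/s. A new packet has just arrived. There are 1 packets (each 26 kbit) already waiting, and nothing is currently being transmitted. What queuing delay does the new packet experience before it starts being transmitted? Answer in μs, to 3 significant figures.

456 μs

Each queued packet: L/R = 26000/57000000 = 456.14 μs.
1 queued → 456.14 μs.
Queuing delay = 456 μs.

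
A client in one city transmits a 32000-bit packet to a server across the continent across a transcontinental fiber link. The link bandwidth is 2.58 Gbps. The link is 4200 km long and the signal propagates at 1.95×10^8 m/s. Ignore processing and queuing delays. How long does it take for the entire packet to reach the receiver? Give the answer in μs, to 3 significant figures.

Transmission delay = L/R = 32000 / 2580000000 = 12.4031 μs.
Propagation delay = d/s = 4200000 m / 195000000 m/s = 21538.5 μs.
Total = 21600 μs.

21600 μs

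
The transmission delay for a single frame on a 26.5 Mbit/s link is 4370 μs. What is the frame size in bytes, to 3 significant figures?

14500 bytes

L = R × t_tx = 26500000 b/s × 0.00437 s = 115805 bits.
In bytes: 115805 / 8 = 14500 bytes.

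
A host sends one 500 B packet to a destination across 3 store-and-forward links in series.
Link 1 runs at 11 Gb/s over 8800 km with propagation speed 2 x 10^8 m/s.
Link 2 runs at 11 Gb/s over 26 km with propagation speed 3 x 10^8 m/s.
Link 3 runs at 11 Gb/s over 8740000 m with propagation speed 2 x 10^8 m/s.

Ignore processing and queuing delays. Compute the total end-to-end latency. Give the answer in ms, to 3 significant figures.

87.8 ms

L = 500 × 8 = 4000 bits.
Transmission delay per hop = L/R = 4000/11000000000 = 0.000363636 ms; 3 hops → 0.00109091 ms.
Propagation delays (d/s per hop): 44, 0.0866667, 43.7 ms; sum = 87.7867 ms.
End-to-end = 87.8 ms.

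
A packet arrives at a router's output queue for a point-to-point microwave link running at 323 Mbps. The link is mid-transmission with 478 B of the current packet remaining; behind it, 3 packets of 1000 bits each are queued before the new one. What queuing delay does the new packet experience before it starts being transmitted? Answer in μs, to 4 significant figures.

21.13 μs

Each queued packet: L/R = 1000/323000000 = 3.09598 μs.
3 queued → 9.28793 μs.
Plus remaining 3824 bits of current packet: 11.839 μs.
Queuing delay = 21.13 μs.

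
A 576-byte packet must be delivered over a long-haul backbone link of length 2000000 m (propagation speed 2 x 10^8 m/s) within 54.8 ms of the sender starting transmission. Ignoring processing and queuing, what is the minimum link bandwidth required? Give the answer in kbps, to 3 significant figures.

103 kbps

L = 4608 bits.
Propagation delay = 2000000 / 200000000 = 10 ms.
Transmission budget = 54.8 − 10 = 44.8 ms.
R ≥ L / t_tx = 4608 bits / 0.0448 s = 103 kbps.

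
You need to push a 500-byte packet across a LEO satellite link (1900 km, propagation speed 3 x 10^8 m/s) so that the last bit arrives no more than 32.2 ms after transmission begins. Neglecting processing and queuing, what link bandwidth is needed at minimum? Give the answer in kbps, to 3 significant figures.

L = 4000 bits.
Propagation delay = 1900000 / 300000000 = 6.33333 ms.
Transmission budget = 32.2 − 6.33333 = 25.8667 ms.
R ≥ L / t_tx = 4000 bits / 0.0258667 s = 155 kbps.

155 kbps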